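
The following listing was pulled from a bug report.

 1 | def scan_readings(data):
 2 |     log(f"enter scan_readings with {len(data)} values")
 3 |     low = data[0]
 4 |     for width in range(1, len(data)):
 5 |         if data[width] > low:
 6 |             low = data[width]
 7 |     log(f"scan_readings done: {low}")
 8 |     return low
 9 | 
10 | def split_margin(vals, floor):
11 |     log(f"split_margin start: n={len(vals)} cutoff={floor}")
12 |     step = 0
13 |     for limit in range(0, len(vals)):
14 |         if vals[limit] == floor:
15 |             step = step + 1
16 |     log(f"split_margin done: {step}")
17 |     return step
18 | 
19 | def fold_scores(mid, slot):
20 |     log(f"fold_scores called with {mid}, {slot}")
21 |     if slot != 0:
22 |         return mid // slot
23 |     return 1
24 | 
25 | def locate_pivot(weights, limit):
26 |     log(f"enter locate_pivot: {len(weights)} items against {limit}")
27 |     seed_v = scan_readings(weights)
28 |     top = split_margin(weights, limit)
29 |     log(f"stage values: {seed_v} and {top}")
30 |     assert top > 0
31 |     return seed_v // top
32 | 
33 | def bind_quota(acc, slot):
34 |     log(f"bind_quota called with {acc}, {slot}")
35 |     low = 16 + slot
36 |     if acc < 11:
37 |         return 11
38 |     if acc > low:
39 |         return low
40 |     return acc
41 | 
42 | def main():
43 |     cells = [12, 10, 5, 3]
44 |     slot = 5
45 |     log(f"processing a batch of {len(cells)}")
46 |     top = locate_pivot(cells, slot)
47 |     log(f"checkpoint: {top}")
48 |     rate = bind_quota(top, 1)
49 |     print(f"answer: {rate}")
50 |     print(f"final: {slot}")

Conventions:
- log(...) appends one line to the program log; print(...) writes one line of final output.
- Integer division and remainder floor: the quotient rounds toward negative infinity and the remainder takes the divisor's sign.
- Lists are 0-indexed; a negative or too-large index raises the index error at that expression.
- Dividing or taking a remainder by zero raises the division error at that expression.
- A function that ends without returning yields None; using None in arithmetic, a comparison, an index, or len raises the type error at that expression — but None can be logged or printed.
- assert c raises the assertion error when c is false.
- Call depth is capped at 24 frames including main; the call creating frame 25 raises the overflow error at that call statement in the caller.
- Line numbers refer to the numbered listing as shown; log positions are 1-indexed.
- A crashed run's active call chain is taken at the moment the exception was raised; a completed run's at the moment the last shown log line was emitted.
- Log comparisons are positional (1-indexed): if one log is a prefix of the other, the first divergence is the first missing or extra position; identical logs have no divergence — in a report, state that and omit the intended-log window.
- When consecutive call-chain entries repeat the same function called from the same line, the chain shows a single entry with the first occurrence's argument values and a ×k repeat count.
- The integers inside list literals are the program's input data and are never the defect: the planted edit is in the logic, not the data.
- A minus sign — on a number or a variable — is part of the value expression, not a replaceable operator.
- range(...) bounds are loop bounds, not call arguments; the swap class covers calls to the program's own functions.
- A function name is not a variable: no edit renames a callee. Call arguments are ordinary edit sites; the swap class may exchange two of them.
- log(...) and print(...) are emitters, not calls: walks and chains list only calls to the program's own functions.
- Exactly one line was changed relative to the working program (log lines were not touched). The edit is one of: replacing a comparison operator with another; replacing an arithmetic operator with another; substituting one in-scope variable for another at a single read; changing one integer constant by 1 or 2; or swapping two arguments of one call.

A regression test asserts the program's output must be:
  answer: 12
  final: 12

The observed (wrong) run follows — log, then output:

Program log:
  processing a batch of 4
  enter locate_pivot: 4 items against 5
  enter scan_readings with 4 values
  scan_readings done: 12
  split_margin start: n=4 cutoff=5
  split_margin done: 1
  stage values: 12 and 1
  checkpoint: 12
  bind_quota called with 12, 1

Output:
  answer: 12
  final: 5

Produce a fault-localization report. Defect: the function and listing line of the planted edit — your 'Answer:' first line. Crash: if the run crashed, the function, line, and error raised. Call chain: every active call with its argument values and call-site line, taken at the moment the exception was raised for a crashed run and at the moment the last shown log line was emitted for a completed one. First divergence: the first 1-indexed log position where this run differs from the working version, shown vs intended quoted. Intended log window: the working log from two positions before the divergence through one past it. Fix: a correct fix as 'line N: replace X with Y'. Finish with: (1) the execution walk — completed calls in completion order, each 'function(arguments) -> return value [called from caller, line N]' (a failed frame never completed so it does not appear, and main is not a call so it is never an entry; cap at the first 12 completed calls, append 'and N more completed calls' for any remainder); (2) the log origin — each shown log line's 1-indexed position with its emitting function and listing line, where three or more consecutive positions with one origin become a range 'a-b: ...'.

Answer: the defect is in main at line 50.
Core observation: Every logged value matches the working version; the printed result is what differs.
Call chain: main -> bind_quota(12, 1) (called at line 48).
First divergence: there is none — every log position agrees.
Execution walk:
  scan_readings([12, 10, 5, 3]) -> 12  [called from locate_pivot, line 27]
  split_margin([12, 10, 5, 3], 5) -> 1  [called from locate_pivot, line 28]
  locate_pivot([12, 10, 5, 3], 5) -> 12  [called from main, line 46]
  bind_quota(12, 1) -> 12  [called from main, line 48]
Log line origins:
  1: logged in main at line 45
  2: logged in locate_pivot at line 26
  3: logged in scan_readings at line 2
  4: logged in scan_readings at line 7
  5: logged in split_margin at line 11
  6: logged in split_margin at line 16
  7: logged in locate_pivot at line 29
  8: logged in main at line 47
  9: logged in bind_quota at line 34
A correct fix: line 50: replace `slot` with `top`.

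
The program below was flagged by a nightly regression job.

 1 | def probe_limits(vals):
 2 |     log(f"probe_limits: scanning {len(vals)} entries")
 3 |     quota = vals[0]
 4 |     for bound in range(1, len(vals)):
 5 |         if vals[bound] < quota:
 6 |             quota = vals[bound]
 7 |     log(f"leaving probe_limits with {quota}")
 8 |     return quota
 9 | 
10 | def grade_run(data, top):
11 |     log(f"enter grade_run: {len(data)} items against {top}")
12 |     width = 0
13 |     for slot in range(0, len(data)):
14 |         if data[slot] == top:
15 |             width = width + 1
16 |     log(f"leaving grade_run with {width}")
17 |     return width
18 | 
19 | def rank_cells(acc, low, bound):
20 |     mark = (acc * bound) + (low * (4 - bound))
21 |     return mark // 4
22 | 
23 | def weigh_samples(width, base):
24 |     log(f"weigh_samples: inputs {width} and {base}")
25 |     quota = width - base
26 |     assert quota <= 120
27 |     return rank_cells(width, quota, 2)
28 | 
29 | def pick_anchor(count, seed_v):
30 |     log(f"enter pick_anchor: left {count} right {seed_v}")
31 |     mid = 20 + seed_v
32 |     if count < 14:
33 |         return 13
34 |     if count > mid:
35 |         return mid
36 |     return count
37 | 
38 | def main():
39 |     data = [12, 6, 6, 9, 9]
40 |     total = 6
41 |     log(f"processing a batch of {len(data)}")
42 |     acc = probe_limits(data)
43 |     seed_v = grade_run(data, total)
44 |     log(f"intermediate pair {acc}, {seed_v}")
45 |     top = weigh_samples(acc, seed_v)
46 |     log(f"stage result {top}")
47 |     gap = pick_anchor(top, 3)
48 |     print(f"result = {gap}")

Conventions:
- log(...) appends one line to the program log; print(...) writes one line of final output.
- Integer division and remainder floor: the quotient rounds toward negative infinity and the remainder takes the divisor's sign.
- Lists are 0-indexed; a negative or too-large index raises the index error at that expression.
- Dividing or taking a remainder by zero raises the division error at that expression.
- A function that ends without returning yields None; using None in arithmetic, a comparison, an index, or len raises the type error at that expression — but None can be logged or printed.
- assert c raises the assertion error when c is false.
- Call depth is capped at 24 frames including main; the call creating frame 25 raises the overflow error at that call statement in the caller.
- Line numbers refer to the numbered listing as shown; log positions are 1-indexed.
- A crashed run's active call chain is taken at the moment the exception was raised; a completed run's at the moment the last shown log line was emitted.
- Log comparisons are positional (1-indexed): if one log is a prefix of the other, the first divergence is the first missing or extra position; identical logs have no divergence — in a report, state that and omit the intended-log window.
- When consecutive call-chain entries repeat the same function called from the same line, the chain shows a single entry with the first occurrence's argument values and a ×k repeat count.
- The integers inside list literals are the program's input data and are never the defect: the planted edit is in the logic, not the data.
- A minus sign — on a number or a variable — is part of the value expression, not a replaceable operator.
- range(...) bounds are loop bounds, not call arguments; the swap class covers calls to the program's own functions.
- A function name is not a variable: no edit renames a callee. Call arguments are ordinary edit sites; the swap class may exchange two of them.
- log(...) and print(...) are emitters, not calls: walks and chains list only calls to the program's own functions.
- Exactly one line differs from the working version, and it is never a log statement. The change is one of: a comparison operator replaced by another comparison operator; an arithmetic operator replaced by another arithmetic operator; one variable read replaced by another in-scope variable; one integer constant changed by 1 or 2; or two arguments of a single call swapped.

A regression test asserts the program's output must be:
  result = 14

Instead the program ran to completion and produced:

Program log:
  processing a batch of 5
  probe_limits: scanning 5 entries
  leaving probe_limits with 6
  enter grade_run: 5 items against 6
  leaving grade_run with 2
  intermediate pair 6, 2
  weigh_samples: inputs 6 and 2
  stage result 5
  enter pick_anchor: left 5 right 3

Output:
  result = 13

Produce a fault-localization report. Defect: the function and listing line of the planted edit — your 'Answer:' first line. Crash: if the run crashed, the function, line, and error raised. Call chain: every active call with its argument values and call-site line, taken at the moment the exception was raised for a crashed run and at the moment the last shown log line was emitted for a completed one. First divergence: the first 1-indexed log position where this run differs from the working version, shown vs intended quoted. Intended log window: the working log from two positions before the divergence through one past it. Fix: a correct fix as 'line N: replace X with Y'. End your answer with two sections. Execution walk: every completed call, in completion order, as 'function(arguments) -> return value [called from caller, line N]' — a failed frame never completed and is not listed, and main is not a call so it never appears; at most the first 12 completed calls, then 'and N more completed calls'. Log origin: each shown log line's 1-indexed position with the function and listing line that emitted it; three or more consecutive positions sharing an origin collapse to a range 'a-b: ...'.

Answer: the defect is in pick_anchor at line 33.
The tell: No log line changed; the fault shows up purely in the output.
Call chain: main -> pick_anchor(5, 3) (called at line 47).
First divergence: there is none — every log position agrees.
Execution walk:
  probe_limits([12, 6, 6, 9, 9]) -> 6  [called from main, line 42]
  grade_run([12, 6, 6, 9, 9], 6) -> 2  [called from main, line 43]
  rank_cells(6, 4, 2) -> 5  [called from weigh_samples, line 27]
  weigh_samples(6, 2) -> 5  [called from main, line 45]
  pick_anchor(5, 3) -> 13  [called from main, line 47]
Origin of each log line:
  1: logged in main at line 41
  2: logged in probe_limits at line 2
  3: logged in probe_limits at line 7
  4: logged in grade_run at line 11
  5: logged in grade_run at line 16
  6: logged in main at line 44
  7: logged in weigh_samples at line 24
  8: logged in main at line 46
  9: logged in pick_anchor at line 30
A correct fix: line 33: replace `13` with `14`.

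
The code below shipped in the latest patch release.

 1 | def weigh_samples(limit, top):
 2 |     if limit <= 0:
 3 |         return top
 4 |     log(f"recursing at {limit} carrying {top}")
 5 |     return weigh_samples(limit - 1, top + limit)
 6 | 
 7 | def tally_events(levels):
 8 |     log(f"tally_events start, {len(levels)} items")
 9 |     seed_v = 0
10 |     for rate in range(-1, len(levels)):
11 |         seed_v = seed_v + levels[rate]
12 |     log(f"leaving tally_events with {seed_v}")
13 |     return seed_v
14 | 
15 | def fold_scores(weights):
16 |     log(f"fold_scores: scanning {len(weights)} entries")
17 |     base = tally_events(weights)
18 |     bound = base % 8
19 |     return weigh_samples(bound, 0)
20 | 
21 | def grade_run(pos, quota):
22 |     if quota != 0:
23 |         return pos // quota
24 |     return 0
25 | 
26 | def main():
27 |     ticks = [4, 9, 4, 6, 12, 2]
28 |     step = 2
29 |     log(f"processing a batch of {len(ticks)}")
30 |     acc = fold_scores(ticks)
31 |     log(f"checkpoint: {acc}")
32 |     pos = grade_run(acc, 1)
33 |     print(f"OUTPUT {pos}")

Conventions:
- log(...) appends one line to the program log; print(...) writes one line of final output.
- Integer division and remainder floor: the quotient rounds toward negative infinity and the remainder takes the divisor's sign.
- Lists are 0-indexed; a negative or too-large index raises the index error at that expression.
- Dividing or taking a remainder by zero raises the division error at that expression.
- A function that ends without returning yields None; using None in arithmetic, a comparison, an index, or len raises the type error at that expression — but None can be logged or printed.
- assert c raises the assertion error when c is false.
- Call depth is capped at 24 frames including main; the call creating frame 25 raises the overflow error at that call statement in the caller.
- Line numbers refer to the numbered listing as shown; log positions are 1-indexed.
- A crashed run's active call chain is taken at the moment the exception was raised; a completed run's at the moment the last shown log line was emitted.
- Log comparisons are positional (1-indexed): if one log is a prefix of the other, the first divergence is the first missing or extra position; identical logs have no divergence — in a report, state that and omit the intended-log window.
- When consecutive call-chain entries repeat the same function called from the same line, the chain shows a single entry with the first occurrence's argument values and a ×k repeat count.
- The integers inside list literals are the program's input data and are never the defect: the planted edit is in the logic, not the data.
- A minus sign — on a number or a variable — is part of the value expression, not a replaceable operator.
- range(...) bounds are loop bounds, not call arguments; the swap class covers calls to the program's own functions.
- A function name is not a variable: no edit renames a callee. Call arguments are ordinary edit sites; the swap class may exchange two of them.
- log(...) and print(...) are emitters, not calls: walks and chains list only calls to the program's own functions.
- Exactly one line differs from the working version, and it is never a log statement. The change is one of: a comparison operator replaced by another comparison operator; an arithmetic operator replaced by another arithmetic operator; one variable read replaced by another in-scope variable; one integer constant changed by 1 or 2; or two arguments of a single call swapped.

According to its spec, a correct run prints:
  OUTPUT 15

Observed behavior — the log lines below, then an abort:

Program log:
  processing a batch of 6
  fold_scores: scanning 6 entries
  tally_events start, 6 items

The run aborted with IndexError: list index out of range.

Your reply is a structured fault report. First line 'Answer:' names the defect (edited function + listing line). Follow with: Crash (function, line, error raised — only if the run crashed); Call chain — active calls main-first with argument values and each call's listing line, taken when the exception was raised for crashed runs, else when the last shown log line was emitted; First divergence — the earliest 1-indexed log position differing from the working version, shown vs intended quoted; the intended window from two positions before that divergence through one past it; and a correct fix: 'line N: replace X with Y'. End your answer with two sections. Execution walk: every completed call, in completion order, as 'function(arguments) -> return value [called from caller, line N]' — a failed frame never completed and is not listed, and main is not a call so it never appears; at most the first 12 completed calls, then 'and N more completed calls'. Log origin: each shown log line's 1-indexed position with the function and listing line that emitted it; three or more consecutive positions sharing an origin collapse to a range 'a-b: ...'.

Answer: the defect is in tally_events at line 10.
Core observation: The shown log is a 3-line prefix of the intended one, whose next entry is 'leaving tally_events with 37'.
Crash: tally_events, line 11, IndexError.
Call chain: main -> fold_scores([4, 9, 4, 6, 12, 2]) (called at line 30) -> tally_events([4, 9, 4, 6, 12, 2]) (called at line 17).
First divergence: position 4 — the faulty run's log ends after 3 lines; the working version continues with 'leaving tally_events with 37'.
Intended log window:
  2: fold_scores: scanning 6 entries
  3: tally_events start, 6 items
  4: leaving tally_events with 37
  5: recursing at 5 carrying 0
Execution walk:
  (no call completed)
Log origin:
  1: emitted by main (line 29)
  2: emitted by fold_scores (line 16)
  3: emitted by tally_events (line 8)
A correct fix: line 10: replace `-1` with `0`.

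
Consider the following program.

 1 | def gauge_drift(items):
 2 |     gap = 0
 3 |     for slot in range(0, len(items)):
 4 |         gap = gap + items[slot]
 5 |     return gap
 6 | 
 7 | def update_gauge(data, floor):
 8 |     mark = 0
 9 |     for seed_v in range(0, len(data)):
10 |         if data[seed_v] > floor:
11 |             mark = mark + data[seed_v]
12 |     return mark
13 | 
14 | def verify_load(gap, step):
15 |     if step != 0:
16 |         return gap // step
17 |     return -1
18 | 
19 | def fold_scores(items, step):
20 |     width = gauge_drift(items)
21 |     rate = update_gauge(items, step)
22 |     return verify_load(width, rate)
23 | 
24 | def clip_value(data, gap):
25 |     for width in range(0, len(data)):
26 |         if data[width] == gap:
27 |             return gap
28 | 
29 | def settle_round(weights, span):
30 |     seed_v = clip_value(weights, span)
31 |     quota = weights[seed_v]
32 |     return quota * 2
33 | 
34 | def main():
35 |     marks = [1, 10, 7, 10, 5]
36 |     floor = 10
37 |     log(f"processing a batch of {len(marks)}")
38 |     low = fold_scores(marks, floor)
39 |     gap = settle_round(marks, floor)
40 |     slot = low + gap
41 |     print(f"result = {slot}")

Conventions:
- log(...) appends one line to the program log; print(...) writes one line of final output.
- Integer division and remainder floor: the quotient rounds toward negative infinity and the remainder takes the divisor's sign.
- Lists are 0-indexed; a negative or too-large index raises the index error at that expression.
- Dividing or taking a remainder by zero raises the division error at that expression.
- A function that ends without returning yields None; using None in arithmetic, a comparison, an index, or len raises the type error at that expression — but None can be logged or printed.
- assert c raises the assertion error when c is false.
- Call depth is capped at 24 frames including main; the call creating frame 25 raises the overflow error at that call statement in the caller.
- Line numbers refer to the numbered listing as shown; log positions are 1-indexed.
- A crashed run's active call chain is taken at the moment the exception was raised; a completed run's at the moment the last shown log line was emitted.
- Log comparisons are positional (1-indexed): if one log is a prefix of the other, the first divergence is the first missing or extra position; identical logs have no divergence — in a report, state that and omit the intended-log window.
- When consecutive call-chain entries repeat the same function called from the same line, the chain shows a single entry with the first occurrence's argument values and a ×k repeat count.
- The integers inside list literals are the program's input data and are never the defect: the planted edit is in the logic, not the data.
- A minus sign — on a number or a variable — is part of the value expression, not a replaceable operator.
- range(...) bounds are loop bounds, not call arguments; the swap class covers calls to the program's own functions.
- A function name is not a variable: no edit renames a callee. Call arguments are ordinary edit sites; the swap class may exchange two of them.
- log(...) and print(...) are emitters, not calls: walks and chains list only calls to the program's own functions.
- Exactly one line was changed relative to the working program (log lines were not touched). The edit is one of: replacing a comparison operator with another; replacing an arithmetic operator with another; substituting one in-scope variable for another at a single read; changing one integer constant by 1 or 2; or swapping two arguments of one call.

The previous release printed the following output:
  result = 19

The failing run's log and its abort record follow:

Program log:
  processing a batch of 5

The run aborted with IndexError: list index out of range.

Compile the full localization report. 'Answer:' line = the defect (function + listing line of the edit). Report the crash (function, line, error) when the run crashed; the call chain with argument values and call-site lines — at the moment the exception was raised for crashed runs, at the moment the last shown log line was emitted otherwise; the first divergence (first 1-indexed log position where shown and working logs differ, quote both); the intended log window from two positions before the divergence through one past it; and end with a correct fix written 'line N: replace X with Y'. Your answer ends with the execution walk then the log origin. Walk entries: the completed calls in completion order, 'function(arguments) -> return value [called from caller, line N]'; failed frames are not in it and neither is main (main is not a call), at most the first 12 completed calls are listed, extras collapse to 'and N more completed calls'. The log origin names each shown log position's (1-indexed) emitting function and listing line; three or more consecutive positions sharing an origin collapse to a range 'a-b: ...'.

Answer: the defect is in clip_value at line 27.
The tell: No log line differs; the crash is the first visible symptom.
Crash: settle_round, line 31, IndexError.
Call chain: main -> settle_round([1, 10, 7, 10, 5], 10) (called at line 39).
First divergence: none (the log streams are identical).
Execution walk:
  gauge_drift([1, 10, 7, 10, 5]) -> 33  [called from fold_scores, line 20]
  update_gauge([1, 10, 7, 10, 5], 10) -> 0  [called from fold_scores, line 21]
  verify_load(33, 0) -> -1  [called from fold_scores, line 22]
  fold_scores([1, 10, 7, 10, 5], 10) -> -1  [called from main, line 38]
  clip_value([1, 10, 7, 10, 5], 10) -> 10  [called from settle_round, line 30]
Log line origins:
  1: from main, line 37
A correct fix: line 27: replace `gap` with `width`.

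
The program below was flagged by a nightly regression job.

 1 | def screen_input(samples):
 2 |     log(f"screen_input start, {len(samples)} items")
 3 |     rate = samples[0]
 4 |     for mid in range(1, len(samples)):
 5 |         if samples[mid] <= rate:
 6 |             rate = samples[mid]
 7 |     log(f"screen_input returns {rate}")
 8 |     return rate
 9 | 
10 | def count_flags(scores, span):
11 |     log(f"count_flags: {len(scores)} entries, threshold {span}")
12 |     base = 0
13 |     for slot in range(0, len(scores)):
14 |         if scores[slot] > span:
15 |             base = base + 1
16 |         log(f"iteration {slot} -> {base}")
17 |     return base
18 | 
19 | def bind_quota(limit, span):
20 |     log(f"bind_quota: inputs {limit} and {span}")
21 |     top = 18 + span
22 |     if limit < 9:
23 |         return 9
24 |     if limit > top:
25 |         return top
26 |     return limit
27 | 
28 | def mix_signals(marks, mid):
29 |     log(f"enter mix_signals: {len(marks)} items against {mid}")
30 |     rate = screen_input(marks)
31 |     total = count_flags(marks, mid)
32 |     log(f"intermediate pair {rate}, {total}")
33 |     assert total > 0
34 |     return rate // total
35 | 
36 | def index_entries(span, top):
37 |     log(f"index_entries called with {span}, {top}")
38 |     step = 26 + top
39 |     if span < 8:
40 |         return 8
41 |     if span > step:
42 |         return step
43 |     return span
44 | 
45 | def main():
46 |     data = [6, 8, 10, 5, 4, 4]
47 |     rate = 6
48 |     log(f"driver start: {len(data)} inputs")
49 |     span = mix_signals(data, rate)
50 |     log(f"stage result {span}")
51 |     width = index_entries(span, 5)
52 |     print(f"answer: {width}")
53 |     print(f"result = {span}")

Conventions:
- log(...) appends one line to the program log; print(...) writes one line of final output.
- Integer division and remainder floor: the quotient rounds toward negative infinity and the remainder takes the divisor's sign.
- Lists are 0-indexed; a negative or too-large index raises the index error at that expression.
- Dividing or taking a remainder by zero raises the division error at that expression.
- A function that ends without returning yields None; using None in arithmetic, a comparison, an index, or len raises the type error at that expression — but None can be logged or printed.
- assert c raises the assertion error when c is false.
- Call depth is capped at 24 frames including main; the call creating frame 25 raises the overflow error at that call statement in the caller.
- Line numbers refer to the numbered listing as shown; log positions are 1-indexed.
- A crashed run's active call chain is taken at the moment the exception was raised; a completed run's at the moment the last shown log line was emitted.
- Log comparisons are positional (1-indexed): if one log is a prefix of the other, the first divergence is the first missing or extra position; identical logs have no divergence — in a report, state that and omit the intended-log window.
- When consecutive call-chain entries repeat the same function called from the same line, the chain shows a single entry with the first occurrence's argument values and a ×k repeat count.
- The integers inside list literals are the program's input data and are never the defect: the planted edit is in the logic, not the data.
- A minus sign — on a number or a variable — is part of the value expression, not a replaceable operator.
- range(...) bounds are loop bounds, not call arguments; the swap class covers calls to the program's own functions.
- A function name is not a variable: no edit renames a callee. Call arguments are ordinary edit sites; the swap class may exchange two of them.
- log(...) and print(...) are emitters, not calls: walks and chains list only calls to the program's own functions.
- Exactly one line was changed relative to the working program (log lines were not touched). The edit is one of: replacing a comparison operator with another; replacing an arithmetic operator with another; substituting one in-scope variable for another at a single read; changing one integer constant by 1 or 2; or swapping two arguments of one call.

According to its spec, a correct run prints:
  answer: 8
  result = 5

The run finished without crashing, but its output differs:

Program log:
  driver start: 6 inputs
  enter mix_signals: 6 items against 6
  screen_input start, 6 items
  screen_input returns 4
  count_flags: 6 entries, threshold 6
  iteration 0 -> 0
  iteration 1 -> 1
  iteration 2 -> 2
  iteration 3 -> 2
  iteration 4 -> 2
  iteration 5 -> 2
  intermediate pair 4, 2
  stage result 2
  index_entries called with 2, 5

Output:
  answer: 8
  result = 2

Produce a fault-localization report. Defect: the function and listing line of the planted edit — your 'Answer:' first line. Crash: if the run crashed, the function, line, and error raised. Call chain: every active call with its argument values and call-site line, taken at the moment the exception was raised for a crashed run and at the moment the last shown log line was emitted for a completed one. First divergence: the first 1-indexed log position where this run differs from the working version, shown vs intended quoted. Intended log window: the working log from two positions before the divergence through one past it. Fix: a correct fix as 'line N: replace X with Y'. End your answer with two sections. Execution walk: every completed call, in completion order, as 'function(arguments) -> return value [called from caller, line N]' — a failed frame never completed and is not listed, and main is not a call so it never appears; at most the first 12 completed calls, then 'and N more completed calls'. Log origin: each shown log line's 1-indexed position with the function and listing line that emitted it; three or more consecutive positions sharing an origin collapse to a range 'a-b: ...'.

Answer: the defect is in screen_input at line 5.
Key fact: At log position 4 the runs split — shown 'screen_input returns 4', but the working version logs 'screen_input returns 10'.
Call chain: main -> index_entries(2, 5) (called at line 51).
First divergence: at position 4 the run shows 'screen_input returns 4' where the working version logs 'screen_input returns 10'.
Intended log window:
  2: enter mix_signals: 6 items against 6
  3: screen_input start, 6 items
  4: screen_input returns 10
  5: count_flags: 6 entries, threshold 6
Execution walk:
  screen_input([6, 8, 10, 5, 4, 4]) -> 4  [called from mix_signals, line 30]
  count_flags([6, 8, 10, 5, 4, 4], 6) -> 2  [called from mix_signals, line 31]
  mix_signals([6, 8, 10, 5, 4, 4], 6) -> 2  [called from main, line 49]
  index_entries(2, 5) -> 8  [called from main, line 51]
Origin of each log line:
  1: from main, line 48
  2: from mix_signals, line 29
  3: from screen_input, line 2
  4: from screen_input, line 7
  5: from count_flags, line 11
  6-11: from count_flags, line 16
  12: from mix_signals, line 32
  13: from main, line 50
  14: from index_entries, line 37
A correct fix: line 5: replace `<=` with `>`.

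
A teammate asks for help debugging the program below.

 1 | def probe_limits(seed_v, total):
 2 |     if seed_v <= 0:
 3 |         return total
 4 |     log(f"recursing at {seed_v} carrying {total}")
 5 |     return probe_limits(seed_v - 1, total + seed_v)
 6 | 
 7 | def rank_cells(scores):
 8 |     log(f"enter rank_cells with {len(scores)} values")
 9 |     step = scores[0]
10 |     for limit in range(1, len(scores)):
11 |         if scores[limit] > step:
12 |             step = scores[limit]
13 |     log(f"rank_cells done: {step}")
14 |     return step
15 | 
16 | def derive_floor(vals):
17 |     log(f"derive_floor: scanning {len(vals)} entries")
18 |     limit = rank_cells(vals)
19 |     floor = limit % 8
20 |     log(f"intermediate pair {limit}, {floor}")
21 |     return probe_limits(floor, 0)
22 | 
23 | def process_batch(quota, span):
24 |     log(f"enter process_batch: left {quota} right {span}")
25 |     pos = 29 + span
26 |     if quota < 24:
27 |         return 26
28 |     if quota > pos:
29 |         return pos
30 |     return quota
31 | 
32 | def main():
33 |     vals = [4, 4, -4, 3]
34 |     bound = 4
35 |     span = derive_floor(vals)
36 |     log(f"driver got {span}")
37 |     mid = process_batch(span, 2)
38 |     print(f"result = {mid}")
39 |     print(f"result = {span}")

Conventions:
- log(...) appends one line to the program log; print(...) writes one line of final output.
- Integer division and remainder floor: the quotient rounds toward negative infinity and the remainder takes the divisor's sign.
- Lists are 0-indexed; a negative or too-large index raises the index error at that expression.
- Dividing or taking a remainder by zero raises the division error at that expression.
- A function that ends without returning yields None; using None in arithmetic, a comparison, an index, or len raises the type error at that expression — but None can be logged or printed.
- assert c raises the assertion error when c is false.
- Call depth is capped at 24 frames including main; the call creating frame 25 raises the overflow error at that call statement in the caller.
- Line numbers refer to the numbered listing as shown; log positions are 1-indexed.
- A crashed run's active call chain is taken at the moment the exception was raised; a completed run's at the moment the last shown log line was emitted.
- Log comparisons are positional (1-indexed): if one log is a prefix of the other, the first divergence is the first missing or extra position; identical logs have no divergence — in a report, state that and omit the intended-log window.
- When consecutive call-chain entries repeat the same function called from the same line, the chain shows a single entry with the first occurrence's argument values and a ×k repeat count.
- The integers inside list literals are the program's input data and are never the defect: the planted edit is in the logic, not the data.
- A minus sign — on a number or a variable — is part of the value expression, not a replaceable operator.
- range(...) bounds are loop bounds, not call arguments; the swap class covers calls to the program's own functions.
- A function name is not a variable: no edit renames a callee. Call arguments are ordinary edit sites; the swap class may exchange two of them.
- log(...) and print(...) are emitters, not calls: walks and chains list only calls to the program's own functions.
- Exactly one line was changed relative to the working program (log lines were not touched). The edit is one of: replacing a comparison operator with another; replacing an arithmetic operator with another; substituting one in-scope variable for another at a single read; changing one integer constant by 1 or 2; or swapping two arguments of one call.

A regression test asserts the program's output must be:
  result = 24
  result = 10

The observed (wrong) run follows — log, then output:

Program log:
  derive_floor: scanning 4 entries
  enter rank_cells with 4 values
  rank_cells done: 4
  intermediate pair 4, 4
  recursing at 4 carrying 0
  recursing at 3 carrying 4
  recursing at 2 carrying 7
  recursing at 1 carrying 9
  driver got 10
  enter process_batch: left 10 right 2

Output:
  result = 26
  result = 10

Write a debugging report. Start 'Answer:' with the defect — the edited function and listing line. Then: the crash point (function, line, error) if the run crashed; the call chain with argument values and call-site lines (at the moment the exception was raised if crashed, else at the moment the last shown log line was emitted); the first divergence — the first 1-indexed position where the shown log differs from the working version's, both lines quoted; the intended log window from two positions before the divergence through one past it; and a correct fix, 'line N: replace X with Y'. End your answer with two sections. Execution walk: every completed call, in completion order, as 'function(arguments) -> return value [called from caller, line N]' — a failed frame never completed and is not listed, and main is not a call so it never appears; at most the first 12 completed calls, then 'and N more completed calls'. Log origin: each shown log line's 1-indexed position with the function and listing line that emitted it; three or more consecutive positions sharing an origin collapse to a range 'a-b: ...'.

Answer: the defect is in process_batch at line 27.
Key observation: The two runs log identically and part ways only at the printed values.
Call chain: main -> process_batch(10, 2) (called at line 37).
First divergence: none (the log streams are identical).
Execution walk:
  rank_cells([4, 4, -4, 3]) -> 4  [called from derive_floor, line 18]
  probe_limits(0, 10) -> 10  [called from probe_limits, line 5]
  probe_limits(1, 9) -> 10  [called from probe_limits, line 5]
  probe_limits(2, 7) -> 10  [called from probe_limits, line 5]
  probe_limits(3, 4) -> 10  [called from probe_limits, line 5]
  probe_limits(4, 0) -> 10  [called from derive_floor, line 21]
  derive_floor([4, 4, -4, 3]) -> 10  [called from main, line 35]
  process_batch(10, 2) -> 26  [called from main, line 37]
Log line origins:
  1: from derive_floor, line 17
  2: from rank_cells, line 8
  3: from rank_cells, line 13
  4: from derive_floor, line 20
  5-8: from probe_limits, line 4
  9: from main, line 36
  10: from process_batch, line 24
A correct fix: line 27: replace `26` with `24`.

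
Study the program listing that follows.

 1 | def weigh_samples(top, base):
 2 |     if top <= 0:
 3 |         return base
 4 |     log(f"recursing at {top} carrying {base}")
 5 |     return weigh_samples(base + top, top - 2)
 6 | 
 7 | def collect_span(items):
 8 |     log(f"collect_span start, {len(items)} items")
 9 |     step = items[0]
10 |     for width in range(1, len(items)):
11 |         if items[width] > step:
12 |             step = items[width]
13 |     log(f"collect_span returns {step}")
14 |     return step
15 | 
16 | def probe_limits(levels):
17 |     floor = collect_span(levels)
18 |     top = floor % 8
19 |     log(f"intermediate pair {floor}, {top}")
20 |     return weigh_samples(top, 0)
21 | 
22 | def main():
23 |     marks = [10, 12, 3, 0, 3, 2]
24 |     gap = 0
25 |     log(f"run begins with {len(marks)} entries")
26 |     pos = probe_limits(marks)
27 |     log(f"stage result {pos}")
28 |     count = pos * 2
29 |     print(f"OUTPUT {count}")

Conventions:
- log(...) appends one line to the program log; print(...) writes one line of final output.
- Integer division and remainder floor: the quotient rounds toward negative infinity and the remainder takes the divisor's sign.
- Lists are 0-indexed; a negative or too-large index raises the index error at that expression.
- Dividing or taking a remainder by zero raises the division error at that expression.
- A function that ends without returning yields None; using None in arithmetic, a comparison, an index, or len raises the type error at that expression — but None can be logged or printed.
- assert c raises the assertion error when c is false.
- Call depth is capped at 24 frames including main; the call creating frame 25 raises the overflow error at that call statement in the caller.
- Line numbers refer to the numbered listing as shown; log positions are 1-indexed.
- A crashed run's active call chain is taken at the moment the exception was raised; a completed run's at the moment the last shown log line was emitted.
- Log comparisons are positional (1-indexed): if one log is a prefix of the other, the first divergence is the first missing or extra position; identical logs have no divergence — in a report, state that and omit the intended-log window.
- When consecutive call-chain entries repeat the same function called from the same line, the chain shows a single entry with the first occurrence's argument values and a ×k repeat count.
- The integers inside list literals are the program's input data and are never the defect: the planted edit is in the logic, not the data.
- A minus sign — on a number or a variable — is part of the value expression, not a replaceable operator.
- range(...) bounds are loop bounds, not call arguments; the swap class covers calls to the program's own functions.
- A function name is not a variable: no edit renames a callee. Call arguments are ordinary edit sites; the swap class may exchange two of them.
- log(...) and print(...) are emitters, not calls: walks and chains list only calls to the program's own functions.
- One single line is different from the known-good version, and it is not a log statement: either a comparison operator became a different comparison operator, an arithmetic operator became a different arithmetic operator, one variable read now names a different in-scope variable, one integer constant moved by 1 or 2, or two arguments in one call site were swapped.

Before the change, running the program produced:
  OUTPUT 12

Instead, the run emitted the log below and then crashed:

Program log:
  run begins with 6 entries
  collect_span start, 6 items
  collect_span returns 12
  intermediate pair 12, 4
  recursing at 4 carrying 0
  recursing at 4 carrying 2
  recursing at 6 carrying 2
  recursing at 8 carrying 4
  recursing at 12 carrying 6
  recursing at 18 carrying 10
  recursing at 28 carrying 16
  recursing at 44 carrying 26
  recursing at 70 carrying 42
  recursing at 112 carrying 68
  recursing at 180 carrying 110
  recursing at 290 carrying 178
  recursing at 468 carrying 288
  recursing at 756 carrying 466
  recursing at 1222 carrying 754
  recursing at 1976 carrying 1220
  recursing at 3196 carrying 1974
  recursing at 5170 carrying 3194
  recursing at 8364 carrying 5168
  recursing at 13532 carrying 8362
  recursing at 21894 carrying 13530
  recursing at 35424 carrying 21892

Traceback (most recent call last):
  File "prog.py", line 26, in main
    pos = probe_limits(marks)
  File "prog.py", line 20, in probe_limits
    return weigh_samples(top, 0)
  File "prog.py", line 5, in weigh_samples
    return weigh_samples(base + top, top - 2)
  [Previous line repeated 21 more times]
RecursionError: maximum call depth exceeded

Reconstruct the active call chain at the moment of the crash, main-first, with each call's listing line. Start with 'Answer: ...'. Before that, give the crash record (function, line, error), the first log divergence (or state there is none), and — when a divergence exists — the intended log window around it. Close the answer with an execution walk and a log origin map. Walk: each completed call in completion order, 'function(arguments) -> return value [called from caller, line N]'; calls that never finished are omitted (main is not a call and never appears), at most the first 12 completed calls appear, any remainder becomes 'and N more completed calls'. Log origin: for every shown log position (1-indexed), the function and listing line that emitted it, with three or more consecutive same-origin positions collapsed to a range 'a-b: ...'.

Answer: main -> probe_limits (called at line 26) -> weigh_samples (called at line 20) -> weigh_samples (called at line 5) ×21.
The tell: The earliest visible damage is log position 6 — 'recursing at 4 carrying 2' rather than the intended 'recursing at 2 carrying 4'.
Crash: weigh_samples, line 5, RecursionError.
First divergence: position 6 — shown 'recursing at 4 carrying 2', intended 'recursing at 2 carrying 4'.
Intended log window:
  4: intermediate pair 12, 4
  5: recursing at 4 carrying 0
  6: recursing at 2 carrying 4
  7: stage result 6
Execution walk:
  collect_span([10, 12, 3, 0, 3, 2]) -> 12  [called from probe_limits, line 17]
Log origins:
  1: emitted by main (line 25)
  2: emitted by collect_span (line 8)
  3: emitted by collect_span (line 13)
  4: emitted by probe_limits (line 19)
  5-26: emitted by weigh_samples (line 4)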